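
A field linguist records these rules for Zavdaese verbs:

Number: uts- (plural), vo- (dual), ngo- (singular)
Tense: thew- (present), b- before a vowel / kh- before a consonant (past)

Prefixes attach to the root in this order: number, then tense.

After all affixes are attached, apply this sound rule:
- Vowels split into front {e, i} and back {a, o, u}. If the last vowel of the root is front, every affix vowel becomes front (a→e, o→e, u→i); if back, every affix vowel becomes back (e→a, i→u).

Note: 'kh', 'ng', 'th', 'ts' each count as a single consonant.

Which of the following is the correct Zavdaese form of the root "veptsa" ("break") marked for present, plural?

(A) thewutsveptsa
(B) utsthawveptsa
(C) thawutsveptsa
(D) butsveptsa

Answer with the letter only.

C

Attach number plural uts- → utsveptsa.
Attach tense present thew- → thewutsveptsa.
Apply vowel harmony: thewutsveptsa → thawutsveptsa.
So the correct form is thawutsveptsa, option (C).
(D) butsveptsa is wrong: it uses past instead of present for tense.
(B) utsthawveptsa is wrong: it has the affixes in the wrong order.
(A) thewutsveptsa is wrong: it fails to apply the sound rule(s).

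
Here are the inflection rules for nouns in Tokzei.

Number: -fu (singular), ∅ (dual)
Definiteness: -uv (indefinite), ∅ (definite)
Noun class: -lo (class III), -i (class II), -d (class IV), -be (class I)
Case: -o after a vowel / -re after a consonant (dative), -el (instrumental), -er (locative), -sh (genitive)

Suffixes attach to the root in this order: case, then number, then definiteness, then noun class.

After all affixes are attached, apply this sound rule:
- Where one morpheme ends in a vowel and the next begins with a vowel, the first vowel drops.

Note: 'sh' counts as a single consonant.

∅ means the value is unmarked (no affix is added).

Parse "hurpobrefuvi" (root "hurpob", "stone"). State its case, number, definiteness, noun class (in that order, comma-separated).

dative, singular, indefinite, class II

Segment: hurpob-re-fu-uv-i.
case: -o/re → dative.
number: -fu → singular.
definiteness: -uv → indefinite.
noun class: -i → class II.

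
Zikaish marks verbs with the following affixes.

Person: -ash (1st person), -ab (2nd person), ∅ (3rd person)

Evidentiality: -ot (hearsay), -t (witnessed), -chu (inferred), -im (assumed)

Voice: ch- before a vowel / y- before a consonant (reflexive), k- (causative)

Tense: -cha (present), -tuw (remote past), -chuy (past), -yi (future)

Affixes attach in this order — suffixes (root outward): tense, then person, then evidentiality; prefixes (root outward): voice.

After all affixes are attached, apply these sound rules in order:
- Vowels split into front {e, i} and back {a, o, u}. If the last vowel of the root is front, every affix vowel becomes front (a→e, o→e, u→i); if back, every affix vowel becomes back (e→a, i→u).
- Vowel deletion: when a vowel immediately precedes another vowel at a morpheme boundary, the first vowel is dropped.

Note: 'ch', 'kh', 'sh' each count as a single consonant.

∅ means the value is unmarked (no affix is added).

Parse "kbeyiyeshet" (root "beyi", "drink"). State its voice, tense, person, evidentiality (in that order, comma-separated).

Segment: k-beyi-yi-ash-ot.
voice: k- → causative.
tense: -yi → future.
person: -ash → 1st person.
evidentiality: -ot → hearsay.

causative, future, 1st person, hearsay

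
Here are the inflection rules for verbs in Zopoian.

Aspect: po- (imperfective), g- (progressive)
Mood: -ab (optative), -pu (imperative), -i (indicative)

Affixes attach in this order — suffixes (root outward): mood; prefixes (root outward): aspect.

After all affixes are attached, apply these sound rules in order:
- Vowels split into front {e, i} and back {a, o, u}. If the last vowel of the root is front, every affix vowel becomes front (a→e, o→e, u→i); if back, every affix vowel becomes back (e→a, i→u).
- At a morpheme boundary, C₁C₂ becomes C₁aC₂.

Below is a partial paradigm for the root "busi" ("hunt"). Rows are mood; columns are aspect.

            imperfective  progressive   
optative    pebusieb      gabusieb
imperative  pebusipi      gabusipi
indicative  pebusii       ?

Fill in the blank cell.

Attach mood indicative -i → busii.
Attach aspect progressive g- → gbusii.
Vowel harmony: no change.
Apply epenthesis: gbusii → gabusii.

gabusii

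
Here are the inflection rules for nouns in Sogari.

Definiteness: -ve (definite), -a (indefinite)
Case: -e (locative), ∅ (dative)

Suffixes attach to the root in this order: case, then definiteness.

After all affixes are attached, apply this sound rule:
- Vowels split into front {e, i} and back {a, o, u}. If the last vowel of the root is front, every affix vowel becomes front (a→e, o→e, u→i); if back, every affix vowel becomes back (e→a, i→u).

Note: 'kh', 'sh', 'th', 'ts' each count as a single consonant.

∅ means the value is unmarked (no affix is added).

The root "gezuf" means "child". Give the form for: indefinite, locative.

gezufaa

Attach case locative -e → gezufe.
Attach definiteness indefinite -a → gezufea.
Apply vowel harmony: gezufea → gezufaa.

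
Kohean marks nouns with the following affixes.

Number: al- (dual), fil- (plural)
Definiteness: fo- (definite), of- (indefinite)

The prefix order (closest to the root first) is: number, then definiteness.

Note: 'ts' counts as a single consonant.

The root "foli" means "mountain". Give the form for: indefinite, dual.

Attach number dual al- → alfoli.
Attach definiteness indefinite of- → ofalfoli.

ofalfoli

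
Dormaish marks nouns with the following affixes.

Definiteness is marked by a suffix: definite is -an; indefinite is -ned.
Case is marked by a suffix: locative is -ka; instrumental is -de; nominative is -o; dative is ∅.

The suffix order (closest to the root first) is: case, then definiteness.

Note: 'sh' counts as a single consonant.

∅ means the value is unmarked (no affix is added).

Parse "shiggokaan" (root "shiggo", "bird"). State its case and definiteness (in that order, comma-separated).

locative, definite

Segment: shiggo-ka-an.
case: -ka → locative.
definiteness: -an → definite.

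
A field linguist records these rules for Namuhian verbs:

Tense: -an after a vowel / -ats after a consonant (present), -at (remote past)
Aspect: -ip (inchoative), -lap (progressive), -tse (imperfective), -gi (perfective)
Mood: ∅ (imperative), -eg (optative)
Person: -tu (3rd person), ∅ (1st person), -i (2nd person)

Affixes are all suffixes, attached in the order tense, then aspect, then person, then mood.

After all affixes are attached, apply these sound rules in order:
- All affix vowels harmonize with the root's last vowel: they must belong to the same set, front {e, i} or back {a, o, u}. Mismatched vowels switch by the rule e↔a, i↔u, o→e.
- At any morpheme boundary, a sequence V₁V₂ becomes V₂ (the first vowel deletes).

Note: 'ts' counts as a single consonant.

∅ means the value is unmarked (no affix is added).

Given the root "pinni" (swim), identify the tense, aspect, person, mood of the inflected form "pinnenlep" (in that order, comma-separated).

Segment: pinni-an-lap.
tense: -an/ats → present.
aspect: -lap → progressive.
person: ∅ → 1st person.
mood: ∅ → imperative.

present, progressive, 1st person, imperative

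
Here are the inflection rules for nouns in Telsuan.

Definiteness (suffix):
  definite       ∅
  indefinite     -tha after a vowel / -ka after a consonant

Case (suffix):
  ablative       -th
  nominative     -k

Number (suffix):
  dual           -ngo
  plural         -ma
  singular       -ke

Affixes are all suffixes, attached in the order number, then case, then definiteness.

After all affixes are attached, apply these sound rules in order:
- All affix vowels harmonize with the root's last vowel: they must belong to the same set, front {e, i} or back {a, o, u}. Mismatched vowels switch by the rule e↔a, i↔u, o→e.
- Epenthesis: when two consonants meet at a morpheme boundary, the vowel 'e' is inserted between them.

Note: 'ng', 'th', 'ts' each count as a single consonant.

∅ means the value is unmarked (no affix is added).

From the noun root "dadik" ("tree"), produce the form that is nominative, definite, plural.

Attach number plural -ma → dadikma.
Attach case nominative -k → dadikmak.
definiteness = definite: zero marking, form stays dadikmak.
Apply vowel harmony: dadikmak → dadikmek.
Apply epenthesis: dadikmek → dadikemek.

dadikemek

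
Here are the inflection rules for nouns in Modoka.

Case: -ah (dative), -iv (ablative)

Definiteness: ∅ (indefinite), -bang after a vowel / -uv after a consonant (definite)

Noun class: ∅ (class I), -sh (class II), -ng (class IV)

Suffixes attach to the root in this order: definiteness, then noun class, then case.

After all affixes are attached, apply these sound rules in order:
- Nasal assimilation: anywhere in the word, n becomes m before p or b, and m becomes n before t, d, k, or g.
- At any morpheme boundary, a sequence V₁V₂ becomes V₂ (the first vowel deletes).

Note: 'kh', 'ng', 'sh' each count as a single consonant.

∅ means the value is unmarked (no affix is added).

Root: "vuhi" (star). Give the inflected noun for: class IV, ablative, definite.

vuhibangngiv

Attach definiteness definite -bang (after vowel 'i') → vuhibang.
Attach noun class class IV -ng → vuhibangng.
Attach case ablative -iv → vuhibangngiv.
Nasal assimilation: no change.
Vowel deletion: no change.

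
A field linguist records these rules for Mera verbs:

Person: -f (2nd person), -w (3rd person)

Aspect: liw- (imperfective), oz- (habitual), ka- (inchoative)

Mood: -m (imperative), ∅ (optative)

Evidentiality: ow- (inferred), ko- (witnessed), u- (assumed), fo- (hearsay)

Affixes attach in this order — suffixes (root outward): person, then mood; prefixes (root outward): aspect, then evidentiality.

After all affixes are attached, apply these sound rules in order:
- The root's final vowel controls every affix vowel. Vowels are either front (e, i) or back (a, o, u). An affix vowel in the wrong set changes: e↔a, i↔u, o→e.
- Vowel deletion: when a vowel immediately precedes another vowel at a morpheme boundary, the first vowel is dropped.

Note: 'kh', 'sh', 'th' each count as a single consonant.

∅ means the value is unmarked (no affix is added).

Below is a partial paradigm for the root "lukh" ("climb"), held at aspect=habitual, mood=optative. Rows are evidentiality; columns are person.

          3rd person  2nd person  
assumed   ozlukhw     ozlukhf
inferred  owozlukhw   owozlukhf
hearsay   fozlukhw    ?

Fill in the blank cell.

fozlukhf

Attach aspect habitual oz- → ozlukh.
Attach person 2nd person -f → ozlukhf.
Attach evidentiality hearsay fo- → foozlukhf.
mood = optative: zero marking, form stays foozlukhf.
Vowel harmony: no change.
Apply vowel deletion: foozlukhf → fozlukhf.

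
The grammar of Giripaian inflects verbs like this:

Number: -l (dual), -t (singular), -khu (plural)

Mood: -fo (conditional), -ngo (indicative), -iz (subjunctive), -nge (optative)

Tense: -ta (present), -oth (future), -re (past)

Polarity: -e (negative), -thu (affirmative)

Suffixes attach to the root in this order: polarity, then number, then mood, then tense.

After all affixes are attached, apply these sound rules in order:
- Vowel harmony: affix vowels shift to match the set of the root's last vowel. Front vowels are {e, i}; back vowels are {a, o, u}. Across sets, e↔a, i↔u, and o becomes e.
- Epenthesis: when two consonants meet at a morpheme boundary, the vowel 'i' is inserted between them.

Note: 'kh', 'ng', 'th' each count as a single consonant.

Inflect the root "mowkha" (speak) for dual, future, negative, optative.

mowkhaalingaoth

Attach polarity negative -e → mowkhae.
Attach number dual -l → mowkhael.
Attach mood optative -nge → mowkhaelnge.
Attach tense future -oth → mowkhaelngeoth.
Apply vowel harmony: mowkhaelngeoth → mowkhaalngaoth.
Apply epenthesis: mowkhaalngaoth → mowkhaalingaoth.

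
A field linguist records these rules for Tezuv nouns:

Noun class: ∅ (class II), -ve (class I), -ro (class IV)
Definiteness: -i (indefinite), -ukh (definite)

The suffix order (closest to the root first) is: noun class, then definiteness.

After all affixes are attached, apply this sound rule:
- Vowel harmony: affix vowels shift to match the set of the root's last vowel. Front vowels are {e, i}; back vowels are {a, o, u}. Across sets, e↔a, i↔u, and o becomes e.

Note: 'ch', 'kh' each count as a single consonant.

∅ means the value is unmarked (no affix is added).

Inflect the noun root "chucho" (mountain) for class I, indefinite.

Attach noun class class I -ve → chuchove.
Attach definiteness indefinite -i → chuchovei.
Apply vowel harmony: chuchovei → chuchovau.

chuchovau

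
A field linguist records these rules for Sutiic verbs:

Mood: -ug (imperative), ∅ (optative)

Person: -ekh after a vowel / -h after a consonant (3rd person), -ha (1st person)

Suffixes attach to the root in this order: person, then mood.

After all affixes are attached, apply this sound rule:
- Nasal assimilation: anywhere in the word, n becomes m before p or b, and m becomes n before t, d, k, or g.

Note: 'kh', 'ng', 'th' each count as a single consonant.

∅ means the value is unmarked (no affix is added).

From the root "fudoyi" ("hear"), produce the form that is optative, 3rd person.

Attach person 3rd person -ekh (after vowel 'i') → fudoyiekh.
mood = optative: zero marking, form stays fudoyiekh.
Nasal assimilation: no change.

fudoyiekh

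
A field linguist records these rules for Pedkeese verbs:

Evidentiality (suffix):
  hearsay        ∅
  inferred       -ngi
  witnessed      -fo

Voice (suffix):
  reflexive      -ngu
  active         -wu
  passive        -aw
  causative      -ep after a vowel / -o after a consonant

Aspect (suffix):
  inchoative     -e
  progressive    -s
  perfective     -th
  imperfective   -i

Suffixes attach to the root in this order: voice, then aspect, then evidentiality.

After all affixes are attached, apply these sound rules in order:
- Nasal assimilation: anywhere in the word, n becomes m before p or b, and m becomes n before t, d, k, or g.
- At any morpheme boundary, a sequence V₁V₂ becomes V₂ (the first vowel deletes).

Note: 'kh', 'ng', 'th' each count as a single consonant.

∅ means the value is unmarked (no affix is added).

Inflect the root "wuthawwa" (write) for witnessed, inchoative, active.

Attach voice active -wu → wuthawwawu.
Attach aspect inchoative -e → wuthawwawue.
Attach evidentiality witnessed -fo → wuthawwawuefo.
Nasal assimilation: no change.
Apply vowel deletion: wuthawwawuefo → wuthawwawefo.

wuthawwawefo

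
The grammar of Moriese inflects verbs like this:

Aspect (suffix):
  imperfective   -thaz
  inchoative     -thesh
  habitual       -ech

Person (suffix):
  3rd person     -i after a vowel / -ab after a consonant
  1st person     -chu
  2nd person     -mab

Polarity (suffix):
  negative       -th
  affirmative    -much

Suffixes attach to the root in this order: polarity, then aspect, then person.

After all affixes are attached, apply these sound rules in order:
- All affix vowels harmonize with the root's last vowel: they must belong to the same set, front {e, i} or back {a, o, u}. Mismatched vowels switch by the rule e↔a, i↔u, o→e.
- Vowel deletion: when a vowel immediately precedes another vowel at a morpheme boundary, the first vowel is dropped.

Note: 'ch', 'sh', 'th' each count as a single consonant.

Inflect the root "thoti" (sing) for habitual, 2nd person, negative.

thotithechmeb

Attach polarity negative -th → thotith.
Attach aspect habitual -ech → thotithech.
Attach person 2nd person -mab → thotithechmab.
Apply vowel harmony: thotithechmab → thotithechmeb.
Vowel deletion: no change.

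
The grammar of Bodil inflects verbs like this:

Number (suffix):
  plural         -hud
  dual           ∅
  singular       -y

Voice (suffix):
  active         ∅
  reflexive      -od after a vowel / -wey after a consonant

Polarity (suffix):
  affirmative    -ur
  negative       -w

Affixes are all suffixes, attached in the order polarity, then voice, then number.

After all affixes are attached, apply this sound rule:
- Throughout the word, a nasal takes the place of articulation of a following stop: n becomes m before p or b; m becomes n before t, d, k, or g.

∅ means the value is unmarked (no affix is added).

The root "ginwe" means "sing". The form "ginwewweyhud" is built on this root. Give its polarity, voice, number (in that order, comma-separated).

negative, reflexive, plural

Segment: ginwe-w-wey-hud.
polarity: -w → negative.
voice: -od/wey → reflexive.
number: -hud → plural.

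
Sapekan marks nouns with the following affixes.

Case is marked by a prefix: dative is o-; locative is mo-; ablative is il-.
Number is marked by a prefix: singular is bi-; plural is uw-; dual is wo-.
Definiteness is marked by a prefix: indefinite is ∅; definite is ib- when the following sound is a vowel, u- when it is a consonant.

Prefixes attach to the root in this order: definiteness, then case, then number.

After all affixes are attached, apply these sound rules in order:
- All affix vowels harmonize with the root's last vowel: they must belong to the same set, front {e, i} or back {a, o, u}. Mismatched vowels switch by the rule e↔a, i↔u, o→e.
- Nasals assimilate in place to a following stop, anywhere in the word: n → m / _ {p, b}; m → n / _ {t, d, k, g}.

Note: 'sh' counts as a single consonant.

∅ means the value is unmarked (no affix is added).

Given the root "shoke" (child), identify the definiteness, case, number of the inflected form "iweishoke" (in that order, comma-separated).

definite, dative, plural

Segment: uw-o-u-shoke.
definiteness: ib/u- → definite.
case: o- → dative.
number: uw- → plural.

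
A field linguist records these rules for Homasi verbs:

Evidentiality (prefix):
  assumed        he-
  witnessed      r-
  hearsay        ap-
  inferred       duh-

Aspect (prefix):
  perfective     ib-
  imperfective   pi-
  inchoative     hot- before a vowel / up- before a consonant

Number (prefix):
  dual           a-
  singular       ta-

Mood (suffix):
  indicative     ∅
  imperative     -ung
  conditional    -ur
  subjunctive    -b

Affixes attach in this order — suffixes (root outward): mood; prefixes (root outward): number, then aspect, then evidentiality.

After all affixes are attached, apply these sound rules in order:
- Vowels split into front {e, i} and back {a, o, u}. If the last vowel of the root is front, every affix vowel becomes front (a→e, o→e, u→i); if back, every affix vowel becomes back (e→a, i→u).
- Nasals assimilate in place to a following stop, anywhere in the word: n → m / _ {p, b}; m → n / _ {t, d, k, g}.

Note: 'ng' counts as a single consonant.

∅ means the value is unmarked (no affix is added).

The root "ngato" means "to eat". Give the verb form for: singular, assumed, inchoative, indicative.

hauptangato

Attach number singular ta- → tangato.
Attach aspect inchoative up- (before consonant 't') → uptangato.
mood = indicative: zero marking, form stays uptangato.
Attach evidentiality assumed he- → heuptangato.
Apply vowel harmony: heuptangato → hauptangato.
Nasal assimilation: no change.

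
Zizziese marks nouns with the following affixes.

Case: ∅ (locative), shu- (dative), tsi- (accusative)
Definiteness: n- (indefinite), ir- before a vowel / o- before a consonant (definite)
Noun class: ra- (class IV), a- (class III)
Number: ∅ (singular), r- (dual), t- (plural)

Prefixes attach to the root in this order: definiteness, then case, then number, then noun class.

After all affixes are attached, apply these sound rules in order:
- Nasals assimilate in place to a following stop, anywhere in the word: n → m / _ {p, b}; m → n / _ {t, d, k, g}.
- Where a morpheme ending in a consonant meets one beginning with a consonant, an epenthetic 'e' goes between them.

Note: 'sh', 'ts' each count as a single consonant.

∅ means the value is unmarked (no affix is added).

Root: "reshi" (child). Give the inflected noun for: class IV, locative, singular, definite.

raoreshi

Attach definiteness definite o- (before consonant 'r') → oreshi.
case = locative: zero marking, form stays oreshi.
number = singular: zero marking, form stays oreshi.
Attach noun class class IV ra- → raoreshi.
Nasal assimilation: no change.
Epenthesis: no change.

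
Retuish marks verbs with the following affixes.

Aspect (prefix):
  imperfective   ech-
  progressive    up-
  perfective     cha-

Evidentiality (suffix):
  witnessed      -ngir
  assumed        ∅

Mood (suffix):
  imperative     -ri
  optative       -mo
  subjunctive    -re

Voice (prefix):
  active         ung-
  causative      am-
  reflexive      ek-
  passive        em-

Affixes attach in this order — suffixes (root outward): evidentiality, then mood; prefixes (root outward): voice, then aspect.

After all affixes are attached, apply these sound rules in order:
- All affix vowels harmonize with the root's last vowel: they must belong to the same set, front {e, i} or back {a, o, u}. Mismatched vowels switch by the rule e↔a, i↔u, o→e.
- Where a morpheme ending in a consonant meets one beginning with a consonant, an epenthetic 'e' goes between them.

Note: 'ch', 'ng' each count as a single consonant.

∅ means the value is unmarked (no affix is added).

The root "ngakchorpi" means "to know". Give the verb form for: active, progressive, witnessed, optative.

Attach evidentiality witnessed -ngir → ngakchorpingir.
Attach mood optative -mo → ngakchorpingirmo.
Attach voice active ung- → ungngakchorpingirmo.
Attach aspect progressive up- → upungngakchorpingirmo.
Apply vowel harmony: upungngakchorpingirmo → ipingngakchorpingirme.
Apply epenthesis: ipingngakchorpingirme → ipingengakchorpingireme.

ipingengakchorpingireme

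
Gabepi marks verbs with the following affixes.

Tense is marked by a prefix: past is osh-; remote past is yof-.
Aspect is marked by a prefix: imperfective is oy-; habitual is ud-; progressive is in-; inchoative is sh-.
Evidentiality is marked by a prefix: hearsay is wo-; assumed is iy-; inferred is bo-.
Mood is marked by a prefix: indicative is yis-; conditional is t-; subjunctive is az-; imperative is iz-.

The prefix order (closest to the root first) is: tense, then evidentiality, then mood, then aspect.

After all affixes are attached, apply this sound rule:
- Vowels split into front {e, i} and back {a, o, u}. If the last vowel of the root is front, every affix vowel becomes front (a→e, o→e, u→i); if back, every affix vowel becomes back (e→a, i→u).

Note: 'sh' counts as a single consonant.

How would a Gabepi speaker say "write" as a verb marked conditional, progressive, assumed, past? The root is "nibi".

intiyeshnibi

Attach tense past osh- → oshnibi.
Attach evidentiality assumed iy- → iyoshnibi.
Attach mood conditional t- → tiyoshnibi.
Attach aspect progressive in- → intiyoshnibi.
Apply vowel harmony: intiyoshnibi → intiyeshnibi.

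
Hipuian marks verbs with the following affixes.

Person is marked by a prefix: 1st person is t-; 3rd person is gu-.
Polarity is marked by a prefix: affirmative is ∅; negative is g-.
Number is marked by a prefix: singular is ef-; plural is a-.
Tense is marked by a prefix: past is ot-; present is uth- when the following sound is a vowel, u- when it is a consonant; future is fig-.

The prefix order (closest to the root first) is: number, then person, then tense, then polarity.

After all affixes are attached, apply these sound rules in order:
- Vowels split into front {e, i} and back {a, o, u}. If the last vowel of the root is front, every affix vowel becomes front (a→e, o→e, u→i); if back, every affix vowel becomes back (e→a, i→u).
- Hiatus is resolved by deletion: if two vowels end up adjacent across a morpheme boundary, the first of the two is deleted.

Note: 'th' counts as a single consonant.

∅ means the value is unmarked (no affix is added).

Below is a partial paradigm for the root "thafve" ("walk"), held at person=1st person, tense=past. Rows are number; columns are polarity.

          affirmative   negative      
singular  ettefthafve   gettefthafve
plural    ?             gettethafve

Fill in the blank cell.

ettethafve

Attach number plural a- → athafve.
Attach person 1st person t- → tathafve.
Attach tense past ot- → ottathafve.
polarity = affirmative: zero marking, form stays ottathafve.
Apply vowel harmony: ottathafve → ettethafve.
Vowel deletion: no change.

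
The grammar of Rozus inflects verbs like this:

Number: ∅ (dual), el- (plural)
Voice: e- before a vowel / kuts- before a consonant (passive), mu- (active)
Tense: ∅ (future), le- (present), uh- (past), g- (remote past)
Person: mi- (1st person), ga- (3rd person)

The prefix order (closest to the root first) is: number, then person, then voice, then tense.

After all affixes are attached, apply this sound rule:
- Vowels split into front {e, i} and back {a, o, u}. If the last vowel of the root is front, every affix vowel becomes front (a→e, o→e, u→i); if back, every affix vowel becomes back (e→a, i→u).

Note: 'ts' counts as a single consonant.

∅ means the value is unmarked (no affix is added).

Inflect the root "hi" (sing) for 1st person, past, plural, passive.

Attach number plural el- → elhi.
Attach person 1st person mi- → mielhi.
Attach voice passive kuts- (before consonant 'm') → kutsmielhi.
Attach tense past uh- → uhkutsmielhi.
Apply vowel harmony: uhkutsmielhi → ihkitsmielhi.

ihkitsmielhi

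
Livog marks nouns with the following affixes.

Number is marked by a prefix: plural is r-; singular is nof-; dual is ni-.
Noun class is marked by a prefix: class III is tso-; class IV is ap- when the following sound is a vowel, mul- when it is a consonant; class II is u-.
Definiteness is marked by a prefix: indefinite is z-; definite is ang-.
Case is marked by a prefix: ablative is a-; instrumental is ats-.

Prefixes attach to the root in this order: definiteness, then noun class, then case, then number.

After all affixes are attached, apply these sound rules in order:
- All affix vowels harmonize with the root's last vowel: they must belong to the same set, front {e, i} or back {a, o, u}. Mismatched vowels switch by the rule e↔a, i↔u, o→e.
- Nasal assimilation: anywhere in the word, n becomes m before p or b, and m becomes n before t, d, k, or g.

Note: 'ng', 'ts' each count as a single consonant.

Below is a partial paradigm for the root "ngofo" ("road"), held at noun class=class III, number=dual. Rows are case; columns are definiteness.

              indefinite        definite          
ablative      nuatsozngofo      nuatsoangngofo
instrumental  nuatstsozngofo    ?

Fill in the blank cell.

Attach definiteness definite ang- → angngofo.
Attach noun class class III tso- → tsoangngofo.
Attach case instrumental ats- → atstsoangngofo.
Attach number dual ni- → niatstsoangngofo.
Apply vowel harmony: niatstsoangngofo → nuatstsoangngofo.
Nasal assimilation: no change.

nuatstsoangngofo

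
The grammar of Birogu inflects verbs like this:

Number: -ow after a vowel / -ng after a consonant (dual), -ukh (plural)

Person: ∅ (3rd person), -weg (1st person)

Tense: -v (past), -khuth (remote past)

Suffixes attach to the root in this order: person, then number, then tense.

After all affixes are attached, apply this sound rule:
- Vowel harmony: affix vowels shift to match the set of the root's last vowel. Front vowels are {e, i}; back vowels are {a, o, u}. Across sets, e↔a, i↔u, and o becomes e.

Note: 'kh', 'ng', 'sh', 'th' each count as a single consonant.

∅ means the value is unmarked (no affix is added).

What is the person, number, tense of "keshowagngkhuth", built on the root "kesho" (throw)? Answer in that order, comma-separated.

Segment: kesho-weg-ng-khuth.
person: -weg → 1st person.
number: -ow/ng → dual.
tense: -khuth → remote past.

1st person, dual, remote past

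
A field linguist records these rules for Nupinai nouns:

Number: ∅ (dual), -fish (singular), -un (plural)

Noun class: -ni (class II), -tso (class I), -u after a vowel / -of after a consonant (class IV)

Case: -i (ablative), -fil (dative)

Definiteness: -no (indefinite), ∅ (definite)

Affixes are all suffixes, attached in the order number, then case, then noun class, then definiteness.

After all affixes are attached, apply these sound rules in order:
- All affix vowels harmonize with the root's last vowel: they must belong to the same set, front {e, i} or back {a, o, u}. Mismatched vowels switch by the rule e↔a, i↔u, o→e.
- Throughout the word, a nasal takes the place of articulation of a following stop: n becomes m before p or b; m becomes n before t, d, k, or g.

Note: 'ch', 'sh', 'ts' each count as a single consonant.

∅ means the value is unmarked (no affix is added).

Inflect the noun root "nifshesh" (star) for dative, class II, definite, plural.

nifsheshinfilni

Attach number plural -un → nifsheshun.
Attach case dative -fil → nifsheshunfil.
Attach noun class class II -ni → nifsheshunfilni.
definiteness = definite: zero marking, form stays nifsheshunfilni.
Apply vowel harmony: nifsheshunfilni → nifsheshinfilni.
Nasal assimilation: no change.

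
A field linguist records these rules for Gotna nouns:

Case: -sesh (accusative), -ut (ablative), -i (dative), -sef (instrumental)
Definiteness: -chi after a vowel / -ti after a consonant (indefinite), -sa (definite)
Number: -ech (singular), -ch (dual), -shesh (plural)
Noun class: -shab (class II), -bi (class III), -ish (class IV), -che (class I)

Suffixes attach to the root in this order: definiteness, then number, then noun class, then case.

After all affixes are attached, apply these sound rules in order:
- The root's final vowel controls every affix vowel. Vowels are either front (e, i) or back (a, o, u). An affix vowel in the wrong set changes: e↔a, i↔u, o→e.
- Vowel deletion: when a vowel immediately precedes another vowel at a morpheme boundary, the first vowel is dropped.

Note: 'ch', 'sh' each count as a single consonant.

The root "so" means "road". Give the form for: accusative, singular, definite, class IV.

Attach definiteness definite -sa → sosa.
Attach number singular -ech → sosaech.
Attach noun class class IV -ish → sosaechish.
Attach case accusative -sesh → sosaechishsesh.
Apply vowel harmony: sosaechishsesh → sosaachushsash.
Apply vowel deletion: sosaachushsash → sosachushsash.

sosachushsash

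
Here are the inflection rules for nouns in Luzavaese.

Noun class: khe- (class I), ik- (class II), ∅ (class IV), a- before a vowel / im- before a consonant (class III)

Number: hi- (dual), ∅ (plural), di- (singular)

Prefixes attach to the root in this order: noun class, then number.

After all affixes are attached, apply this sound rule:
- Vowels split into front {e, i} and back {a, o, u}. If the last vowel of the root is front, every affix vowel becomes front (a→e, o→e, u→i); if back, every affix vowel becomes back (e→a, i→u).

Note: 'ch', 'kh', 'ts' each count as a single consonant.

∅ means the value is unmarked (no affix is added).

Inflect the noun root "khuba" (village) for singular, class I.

dukhakhuba

Attach noun class class I khe- → khekhuba.
Attach number singular di- → dikhekhuba.
Apply vowel harmony: dikhekhuba → dukhakhuba.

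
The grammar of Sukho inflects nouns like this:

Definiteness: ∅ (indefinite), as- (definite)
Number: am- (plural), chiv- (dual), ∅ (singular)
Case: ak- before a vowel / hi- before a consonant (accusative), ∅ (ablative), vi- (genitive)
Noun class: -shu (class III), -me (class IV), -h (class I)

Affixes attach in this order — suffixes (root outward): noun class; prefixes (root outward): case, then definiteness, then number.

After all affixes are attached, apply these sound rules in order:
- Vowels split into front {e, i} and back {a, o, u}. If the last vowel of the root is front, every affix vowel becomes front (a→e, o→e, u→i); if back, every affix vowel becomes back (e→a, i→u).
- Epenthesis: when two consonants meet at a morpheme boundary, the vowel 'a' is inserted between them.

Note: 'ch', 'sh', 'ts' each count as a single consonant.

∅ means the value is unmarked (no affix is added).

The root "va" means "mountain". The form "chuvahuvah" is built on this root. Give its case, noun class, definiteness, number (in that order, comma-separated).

Segment: chiv-hi-va-h.
case: ak/hi- → accusative.
noun class: -h → class I.
definiteness: ∅ → indefinite.
number: chiv- → dual.

accusative, class I, indefinite, dual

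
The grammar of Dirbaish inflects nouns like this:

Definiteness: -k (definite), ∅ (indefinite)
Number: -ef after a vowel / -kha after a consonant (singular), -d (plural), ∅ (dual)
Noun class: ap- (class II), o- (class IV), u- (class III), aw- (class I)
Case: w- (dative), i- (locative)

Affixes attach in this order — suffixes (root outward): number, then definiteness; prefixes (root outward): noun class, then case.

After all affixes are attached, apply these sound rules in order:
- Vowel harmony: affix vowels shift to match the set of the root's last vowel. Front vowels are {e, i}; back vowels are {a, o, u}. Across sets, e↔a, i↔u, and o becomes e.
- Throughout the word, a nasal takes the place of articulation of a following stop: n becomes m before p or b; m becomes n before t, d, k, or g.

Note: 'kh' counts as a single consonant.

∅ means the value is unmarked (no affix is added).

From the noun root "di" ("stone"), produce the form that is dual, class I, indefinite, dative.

number = dual: zero marking, form stays di.
definiteness = indefinite: zero marking, form stays di.
Attach noun class class I aw- → awdi.
Attach case dative w- → wawdi.
Apply vowel harmony: wawdi → wewdi.
Nasal assimilation: no change.

wewdi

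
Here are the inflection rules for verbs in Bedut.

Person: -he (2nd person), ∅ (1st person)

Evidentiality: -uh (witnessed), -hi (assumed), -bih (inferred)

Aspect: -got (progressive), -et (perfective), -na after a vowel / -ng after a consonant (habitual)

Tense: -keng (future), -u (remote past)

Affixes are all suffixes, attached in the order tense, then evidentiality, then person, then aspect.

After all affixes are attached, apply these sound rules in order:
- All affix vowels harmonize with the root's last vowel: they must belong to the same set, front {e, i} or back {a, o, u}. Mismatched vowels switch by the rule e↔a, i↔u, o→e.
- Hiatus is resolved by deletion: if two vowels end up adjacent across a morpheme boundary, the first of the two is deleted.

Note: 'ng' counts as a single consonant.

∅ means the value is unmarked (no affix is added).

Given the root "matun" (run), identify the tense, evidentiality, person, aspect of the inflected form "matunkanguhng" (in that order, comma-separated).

Segment: matun-keng-uh-ng.
tense: -keng → future.
evidentiality: -uh → witnessed.
person: ∅ → 1st person.
aspect: -na/ng → habitual.

future, witnessed, 1st person, habitual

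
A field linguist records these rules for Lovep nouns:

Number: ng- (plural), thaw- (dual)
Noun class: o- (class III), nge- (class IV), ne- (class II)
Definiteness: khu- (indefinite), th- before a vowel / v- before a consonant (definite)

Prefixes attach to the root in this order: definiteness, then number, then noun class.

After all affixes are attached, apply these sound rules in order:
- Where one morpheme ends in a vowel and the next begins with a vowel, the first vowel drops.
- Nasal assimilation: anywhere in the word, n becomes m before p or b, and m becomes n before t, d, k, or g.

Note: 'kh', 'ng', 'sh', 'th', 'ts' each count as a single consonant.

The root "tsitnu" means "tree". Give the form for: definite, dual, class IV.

ngethawvtsitnu

Attach definiteness definite v- (before consonant 'ts') → vtsitnu.
Attach number dual thaw- → thawvtsitnu.
Attach noun class class IV nge- → ngethawvtsitnu.
Vowel deletion: no change.
Nasal assimilation: no change.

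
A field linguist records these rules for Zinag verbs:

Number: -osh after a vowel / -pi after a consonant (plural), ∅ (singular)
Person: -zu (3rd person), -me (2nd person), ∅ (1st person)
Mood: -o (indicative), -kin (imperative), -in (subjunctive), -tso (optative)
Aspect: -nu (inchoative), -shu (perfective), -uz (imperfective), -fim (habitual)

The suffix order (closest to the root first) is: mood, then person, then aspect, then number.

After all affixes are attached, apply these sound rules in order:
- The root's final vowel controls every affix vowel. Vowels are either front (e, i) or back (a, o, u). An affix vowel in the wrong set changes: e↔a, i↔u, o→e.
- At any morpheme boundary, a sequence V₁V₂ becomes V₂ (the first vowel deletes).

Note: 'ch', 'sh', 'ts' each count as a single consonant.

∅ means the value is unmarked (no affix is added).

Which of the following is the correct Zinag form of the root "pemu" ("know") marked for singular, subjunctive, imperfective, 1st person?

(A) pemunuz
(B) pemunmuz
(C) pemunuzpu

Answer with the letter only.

A

Attach mood subjunctive -in → pemuin.
person = 1st person: zero marking, form stays pemuin.
Attach aspect imperfective -uz → pemuinuz.
number = singular: zero marking, form stays pemuinuz.
Apply vowel harmony: pemuinuz → pemuunuz.
Apply vowel deletion: pemuunuz → pemunuz.
So the correct form is pemunuz, option (A).
(C) pemunuzpu is wrong: it uses plural instead of singular for number.
(B) pemunmuz is wrong: it uses 2nd person instead of 1st person for person.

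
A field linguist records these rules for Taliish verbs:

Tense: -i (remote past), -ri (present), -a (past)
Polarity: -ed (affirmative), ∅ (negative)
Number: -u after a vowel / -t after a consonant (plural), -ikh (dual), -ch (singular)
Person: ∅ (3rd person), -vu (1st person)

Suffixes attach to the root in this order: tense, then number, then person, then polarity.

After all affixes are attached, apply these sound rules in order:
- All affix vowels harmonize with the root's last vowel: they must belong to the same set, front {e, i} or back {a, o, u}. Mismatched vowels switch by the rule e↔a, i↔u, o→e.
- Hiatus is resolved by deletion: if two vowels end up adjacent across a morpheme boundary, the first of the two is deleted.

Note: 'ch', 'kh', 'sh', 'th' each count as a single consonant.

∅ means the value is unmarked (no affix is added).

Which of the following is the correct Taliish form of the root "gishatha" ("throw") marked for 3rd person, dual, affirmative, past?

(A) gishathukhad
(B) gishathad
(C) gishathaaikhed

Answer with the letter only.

A

Attach tense past -a → gishathaa.
Attach number dual -ikh → gishathaaikh.
person = 3rd person: zero marking, form stays gishathaaikh.
Attach polarity affirmative -ed → gishathaaikhed.
Apply vowel harmony: gishathaaikhed → gishathaaukhad.
Apply vowel deletion: gishathaaukhad → gishathukhad.
So the correct form is gishathukhad, option (A).
(C) gishathaaikhed is wrong: it fails to apply the sound rule(s).
(B) gishathad is wrong: it uses plural instead of dual for number.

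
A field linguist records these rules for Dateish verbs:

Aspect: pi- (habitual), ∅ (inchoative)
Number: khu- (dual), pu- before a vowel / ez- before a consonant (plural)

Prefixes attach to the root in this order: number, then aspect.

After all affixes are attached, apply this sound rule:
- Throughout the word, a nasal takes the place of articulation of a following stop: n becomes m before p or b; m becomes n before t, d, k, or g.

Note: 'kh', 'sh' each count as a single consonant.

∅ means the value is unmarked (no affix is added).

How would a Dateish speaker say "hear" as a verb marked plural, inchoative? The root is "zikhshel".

ezzikhshel

Attach number plural ez- (before consonant 'z') → ezzikhshel.
aspect = inchoative: zero marking, form stays ezzikhshel.
Nasal assimilation: no change.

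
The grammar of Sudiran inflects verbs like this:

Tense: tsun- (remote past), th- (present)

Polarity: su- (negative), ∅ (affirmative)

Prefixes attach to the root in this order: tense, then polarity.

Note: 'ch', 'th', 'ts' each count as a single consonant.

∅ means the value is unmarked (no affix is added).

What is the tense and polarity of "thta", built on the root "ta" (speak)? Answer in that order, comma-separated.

Segment: th-ta.
tense: th- → present.
polarity: ∅ → affirmative.

present, affirmative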